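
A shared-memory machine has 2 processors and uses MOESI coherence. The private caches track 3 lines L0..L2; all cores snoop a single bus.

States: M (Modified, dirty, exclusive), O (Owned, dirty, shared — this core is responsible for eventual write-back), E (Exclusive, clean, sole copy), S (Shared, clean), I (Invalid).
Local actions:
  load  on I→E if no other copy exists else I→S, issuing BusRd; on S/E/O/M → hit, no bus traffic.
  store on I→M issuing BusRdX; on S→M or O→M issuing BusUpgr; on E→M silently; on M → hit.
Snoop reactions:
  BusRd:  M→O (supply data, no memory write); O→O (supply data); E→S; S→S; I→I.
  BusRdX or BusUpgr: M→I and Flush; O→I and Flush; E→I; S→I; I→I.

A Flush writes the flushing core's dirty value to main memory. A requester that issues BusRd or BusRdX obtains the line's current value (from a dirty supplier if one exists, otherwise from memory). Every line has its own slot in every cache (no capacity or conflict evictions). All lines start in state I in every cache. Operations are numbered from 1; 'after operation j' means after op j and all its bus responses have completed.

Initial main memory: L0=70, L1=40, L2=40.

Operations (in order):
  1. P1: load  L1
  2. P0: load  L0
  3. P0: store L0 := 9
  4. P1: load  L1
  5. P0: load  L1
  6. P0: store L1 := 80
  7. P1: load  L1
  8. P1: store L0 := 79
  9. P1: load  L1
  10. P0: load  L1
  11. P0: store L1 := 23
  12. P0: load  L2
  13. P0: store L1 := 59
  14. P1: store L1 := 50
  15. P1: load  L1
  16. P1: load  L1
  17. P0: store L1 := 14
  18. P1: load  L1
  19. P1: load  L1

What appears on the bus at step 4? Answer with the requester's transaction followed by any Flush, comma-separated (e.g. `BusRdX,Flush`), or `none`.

step 1: P1: load  L1  ⟶  IE  (L1)  txn=BusRd  M[L1]=40
step 2: P0: load  L0  ⟶  EI  (L0)  txn=BusRd  M[L0]=70
step 3: P0: store L0 := 9  ⟶  MI  (L0)  txn=∅  M[L0]=70
step 4: P1: load  L1  ⟶  IE  (L1)  txn=∅  M[L1]=40
step 5: P0: load  L1  ⟶  SS  (L1)  txn=BusRd  M[L1]=40
step 6: P0: store L1 := 80  ⟶  MI  (L1)  txn=BusUpgr  M[L1]=40
step 7: P1: load  L1  ⟶  OS  (L1)  txn=BusRd  M[L1]=40
step 8: P1: store L0 := 79  ⟶  IM  (L0)  txn=BusRdX+Flush  M[L0]=9
step 9: P1: load  L1  ⟶  OS  (L1)  txn=∅  M[L1]=40
step 10: P0: load  L1  ⟶  OS  (L1)  txn=∅  M[L1]=40
step 11: P0: store L1 := 23  ⟶  MI  (L1)  txn=BusUpgr  M[L1]=40
step 12: P0: load  L2  ⟶  EI  (L2)  txn=BusRd  M[L2]=40
step 13: P0: store L1 := 59  ⟶  MI  (L1)  txn=∅  M[L1]=40
step 14: P1: store L1 := 50  ⟶  IM  (L1)  txn=BusRdX+Flush  M[L1]=59
step 15: P1: load  L1  ⟶  IM  (L1)  txn=∅  M[L1]=59
step 16: P1: load  L1  ⟶  IM  (L1)  txn=∅  M[L1]=59
step 17: P0: store L1 := 14  ⟶  MI  (L1)  txn=BusRdX+Flush  M[L1]=50
step 18: P1: load  L1  ⟶  OS  (L1)  txn=BusRd  M[L1]=50
step 19: P1: load  L1  ⟶  OS  (L1)  txn=∅  M[L1]=50

bus = none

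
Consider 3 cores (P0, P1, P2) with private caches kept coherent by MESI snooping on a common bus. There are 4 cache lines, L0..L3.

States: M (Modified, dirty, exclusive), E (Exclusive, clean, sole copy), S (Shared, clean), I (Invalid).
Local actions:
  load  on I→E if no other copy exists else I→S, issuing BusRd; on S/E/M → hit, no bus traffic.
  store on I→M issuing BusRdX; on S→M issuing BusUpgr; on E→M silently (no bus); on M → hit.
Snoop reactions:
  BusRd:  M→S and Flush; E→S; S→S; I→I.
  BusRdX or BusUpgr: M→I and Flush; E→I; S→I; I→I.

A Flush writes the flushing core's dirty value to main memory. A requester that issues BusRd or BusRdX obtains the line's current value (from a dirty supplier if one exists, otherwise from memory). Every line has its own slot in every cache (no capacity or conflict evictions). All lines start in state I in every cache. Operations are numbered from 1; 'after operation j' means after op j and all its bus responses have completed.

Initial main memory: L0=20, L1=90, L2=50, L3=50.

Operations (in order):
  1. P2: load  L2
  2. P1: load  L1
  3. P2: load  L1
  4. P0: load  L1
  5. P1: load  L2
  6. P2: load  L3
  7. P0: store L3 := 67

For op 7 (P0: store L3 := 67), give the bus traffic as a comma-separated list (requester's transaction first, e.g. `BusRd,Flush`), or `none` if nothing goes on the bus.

  op1 P2: load  L2 → I/I/E on L2; bus BusRd; mem=50
  op2 P1: load  L1 → I/E/I on L1; bus BusRd; mem=90
  op3 P2: load  L1 → I/S/S on L1; bus BusRd; mem=90
  op4 P0: load  L1 → S/S/S on L1; bus BusRd; mem=90
  op5 P1: load  L2 → I/S/S on L2; bus BusRd; mem=50
  op6 P2: load  L3 → I/I/E on L3; bus BusRd; mem=50
  op7 P0: store L3 := 67 → M/I/I on L3; bus BusRdX; mem=50

bus = BusRdX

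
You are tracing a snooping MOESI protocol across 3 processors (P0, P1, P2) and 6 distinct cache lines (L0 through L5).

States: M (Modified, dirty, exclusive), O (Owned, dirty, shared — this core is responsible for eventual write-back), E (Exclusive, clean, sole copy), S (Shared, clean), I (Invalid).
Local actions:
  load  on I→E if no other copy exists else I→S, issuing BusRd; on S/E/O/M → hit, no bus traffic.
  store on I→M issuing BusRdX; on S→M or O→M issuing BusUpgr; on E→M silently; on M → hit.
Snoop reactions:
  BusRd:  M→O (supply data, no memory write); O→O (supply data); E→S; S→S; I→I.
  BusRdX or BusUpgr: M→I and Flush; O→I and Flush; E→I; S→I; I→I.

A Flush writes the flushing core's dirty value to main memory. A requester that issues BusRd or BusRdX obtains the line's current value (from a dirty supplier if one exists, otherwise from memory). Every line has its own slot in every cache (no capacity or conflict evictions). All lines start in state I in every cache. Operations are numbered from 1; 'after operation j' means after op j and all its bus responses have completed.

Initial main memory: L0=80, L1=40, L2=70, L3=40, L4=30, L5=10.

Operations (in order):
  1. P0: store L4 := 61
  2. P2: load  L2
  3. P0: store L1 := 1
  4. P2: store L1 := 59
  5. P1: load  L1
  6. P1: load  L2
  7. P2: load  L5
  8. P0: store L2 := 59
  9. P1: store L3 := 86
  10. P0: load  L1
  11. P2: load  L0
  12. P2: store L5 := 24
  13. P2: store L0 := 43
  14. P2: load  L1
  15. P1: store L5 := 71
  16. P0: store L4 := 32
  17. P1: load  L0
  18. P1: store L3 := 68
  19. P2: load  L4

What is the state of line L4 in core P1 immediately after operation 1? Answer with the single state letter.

  op1 P0: store L4 := 61 → M/I/I on L4; bus BusRdX; mem=30
  op2 P2: load  L2 → I/I/E on L2; bus BusRd; mem=70
  op3 P0: store L1 := 1 → M/I/I on L1; bus BusRdX; mem=40
  op4 P2: store L1 := 59 → I/I/M on L1; bus BusRdX Flush; mem=1
  op5 P1: load  L1 → I/S/O on L1; bus BusRd; mem=1
  op6 P1: load  L2 → I/S/S on L2; bus BusRd; mem=70
  op7 P2: load  L5 → I/I/E on L5; bus BusRd; mem=10
  op8 P0: store L2 := 59 → M/I/I on L2; bus BusRdX; mem=70
  op9 P1: store L3 := 86 → I/M/I on L3; bus BusRdX; mem=40
  op10 P0: load  L1 → S/S/O on L1; bus BusRd; mem=1
  op11 P2: load  L0 → I/I/E on L0; bus BusRd; mem=80
  op12 P2: store L5 := 24 → I/I/M on L5; bus (none); mem=10
  op13 P2: store L0 := 43 → I/I/M on L0; bus (none); mem=80
  op14 P2: load  L1 → S/S/O on L1; bus (none); mem=1
  op15 P1: store L5 := 71 → I/M/I on L5; bus BusRdX Flush; mem=24
  op16 P0: store L4 := 32 → M/I/I on L4; bus (none); mem=30
  op17 P1: load  L0 → I/S/O on L0; bus BusRd; mem=80
  op18 P1: store L3 := 68 → I/M/I on L3; bus (none); mem=40
  op19 P2: load  L4 → O/I/S on L4; bus BusRd; mem=30

state = I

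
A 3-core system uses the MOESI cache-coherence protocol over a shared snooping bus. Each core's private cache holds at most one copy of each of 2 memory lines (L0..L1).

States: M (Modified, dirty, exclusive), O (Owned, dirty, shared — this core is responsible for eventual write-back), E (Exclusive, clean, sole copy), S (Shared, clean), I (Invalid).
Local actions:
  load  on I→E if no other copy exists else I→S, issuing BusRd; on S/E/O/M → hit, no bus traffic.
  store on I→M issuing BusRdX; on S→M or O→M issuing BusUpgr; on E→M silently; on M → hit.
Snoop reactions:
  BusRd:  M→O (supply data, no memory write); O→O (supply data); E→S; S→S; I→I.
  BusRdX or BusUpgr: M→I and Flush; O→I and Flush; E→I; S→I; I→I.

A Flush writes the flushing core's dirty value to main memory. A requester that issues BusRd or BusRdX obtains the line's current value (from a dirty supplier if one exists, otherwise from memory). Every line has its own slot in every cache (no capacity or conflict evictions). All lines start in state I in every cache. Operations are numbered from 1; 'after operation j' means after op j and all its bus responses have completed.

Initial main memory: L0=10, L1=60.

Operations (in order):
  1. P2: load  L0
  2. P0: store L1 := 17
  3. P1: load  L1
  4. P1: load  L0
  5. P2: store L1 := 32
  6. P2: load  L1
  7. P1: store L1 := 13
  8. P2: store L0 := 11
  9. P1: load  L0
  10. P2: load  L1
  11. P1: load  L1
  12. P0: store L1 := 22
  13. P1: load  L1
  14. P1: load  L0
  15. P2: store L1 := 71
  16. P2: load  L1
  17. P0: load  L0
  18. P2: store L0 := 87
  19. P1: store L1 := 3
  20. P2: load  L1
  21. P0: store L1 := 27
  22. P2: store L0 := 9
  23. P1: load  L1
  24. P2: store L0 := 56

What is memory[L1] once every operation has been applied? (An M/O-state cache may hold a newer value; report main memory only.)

memory[L1] = 3

1. P2: load  L0  bus=[BusRd]  L0: P0=I P1=I P2=E  mem[L0]=10
2. P0: store L1 := 17  bus=[BusRdX]  L1: P0=M P1=I P2=I  mem[L1]=60
3. P1: load  L1  bus=[BusRd]  L1: P0=O P1=S P2=I  mem[L1]=60
4. P1: load  L0  bus=[BusRd]  L0: P0=I P1=S P2=S  mem[L0]=10
5. P2: store L1 := 32  bus=[BusRdX,Flush]  L1: P0=I P1=I P2=M  mem[L1]=17
6. P2: load  L1  bus=[-]  L1: P0=I P1=I P2=M  mem[L1]=17
7. P1: store L1 := 13  bus=[BusRdX,Flush]  L1: P0=I P1=M P2=I  mem[L1]=32
8. P2: store L0 := 11  bus=[BusUpgr]  L0: P0=I P1=I P2=M  mem[L0]=10
9. P1: load  L0  bus=[BusRd]  L0: P0=I P1=S P2=O  mem[L0]=10
10. P2: load  L1  bus=[BusRd]  L1: P0=I P1=O P2=S  mem[L1]=32
11. P1: load  L1  bus=[-]  L1: P0=I P1=O P2=S  mem[L1]=32
12. P0: store L1 := 22  bus=[BusRdX,Flush]  L1: P0=M P1=I P2=I  mem[L1]=13
13. P1: load  L1  bus=[BusRd]  L1: P0=O P1=S P2=I  mem[L1]=13
14. P1: load  L0  bus=[-]  L0: P0=I P1=S P2=O  mem[L0]=10
15. P2: store L1 := 71  bus=[BusRdX,Flush]  L1: P0=I P1=I P2=M  mem[L1]=22
16. P2: load  L1  bus=[-]  L1: P0=I P1=I P2=M  mem[L1]=22
17. P0: load  L0  bus=[BusRd]  L0: P0=S P1=S P2=O  mem[L0]=10
18. P2: store L0 := 87  bus=[BusUpgr]  L0: P0=I P1=I P2=M  mem[L0]=10
19. P1: store L1 := 3  bus=[BusRdX,Flush]  L1: P0=I P1=M P2=I  mem[L1]=71
20. P2: load  L1  bus=[BusRd]  L1: P0=I P1=O P2=S  mem[L1]=71
21. P0: store L1 := 27  bus=[BusRdX,Flush]  L1: P0=M P1=I P2=I  mem[L1]=3
22. P2: store L0 := 9  bus=[-]  L0: P0=I P1=I P2=M  mem[L0]=10
23. P1: load  L1  bus=[BusRd]  L1: P0=O P1=S P2=I  mem[L1]=3
24. P2: store L0 := 56  bus=[-]  L0: P0=I P1=I P2=M  mem[L0]=10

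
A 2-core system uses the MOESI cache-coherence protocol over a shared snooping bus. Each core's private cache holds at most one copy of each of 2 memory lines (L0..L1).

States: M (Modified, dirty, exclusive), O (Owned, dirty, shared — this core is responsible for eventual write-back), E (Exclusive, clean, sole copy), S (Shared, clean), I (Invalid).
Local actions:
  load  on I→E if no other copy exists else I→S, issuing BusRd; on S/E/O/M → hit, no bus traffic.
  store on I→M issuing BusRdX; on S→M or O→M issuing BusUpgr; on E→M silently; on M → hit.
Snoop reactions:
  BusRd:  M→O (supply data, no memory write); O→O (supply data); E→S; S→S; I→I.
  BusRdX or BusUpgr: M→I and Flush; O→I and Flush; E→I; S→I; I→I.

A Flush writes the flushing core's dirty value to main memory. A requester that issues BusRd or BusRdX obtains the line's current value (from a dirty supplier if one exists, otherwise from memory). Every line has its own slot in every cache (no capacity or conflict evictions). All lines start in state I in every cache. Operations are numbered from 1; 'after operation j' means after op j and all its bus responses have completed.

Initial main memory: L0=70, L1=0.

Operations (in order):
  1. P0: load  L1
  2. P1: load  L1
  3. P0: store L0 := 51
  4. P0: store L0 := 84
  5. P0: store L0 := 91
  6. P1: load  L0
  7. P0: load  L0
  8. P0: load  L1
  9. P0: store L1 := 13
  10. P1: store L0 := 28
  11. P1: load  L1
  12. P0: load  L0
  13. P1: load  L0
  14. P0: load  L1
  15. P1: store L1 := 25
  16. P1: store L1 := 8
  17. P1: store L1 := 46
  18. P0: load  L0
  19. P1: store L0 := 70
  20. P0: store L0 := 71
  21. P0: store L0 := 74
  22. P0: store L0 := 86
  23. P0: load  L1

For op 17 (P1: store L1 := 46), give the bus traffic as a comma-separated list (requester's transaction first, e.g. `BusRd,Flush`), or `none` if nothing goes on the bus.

1. P0: load  L1  bus=[BusRd]  L1: P0=E P1=I  mem[L1]=0
2. P1: load  L1  bus=[BusRd]  L1: P0=S P1=S  mem[L1]=0
3. P0: store L0 := 51  bus=[BusRdX]  L0: P0=M P1=I  mem[L0]=70
4. P0: store L0 := 84  bus=[-]  L0: P0=M P1=I  mem[L0]=70
5. P0: store L0 := 91  bus=[-]  L0: P0=M P1=I  mem[L0]=70
6. P1: load  L0  bus=[BusRd]  L0: P0=O P1=S  mem[L0]=70
7. P0: load  L0  bus=[-]  L0: P0=O P1=S  mem[L0]=70
8. P0: load  L1  bus=[-]  L1: P0=S P1=S  mem[L1]=0
9. P0: store L1 := 13  bus=[BusUpgr]  L1: P0=M P1=I  mem[L1]=0
10. P1: store L0 := 28  bus=[BusUpgr,Flush]  L0: P0=I P1=M  mem[L0]=91
11. P1: load  L1  bus=[BusRd]  L1: P0=O P1=S  mem[L1]=0
12. P0: load  L0  bus=[BusRd]  L0: P0=S P1=O  mem[L0]=91
13. P1: load  L0  bus=[-]  L0: P0=S P1=O  mem[L0]=91
14. P0: load  L1  bus=[-]  L1: P0=O P1=S  mem[L1]=0
15. P1: store L1 := 25  bus=[BusUpgr,Flush]  L1: P0=I P1=M  mem[L1]=13
16. P1: store L1 := 8  bus=[-]  L1: P0=I P1=M  mem[L1]=13
17. P1: store L1 := 46  bus=[-]  L1: P0=I P1=M  mem[L1]=13
18. P0: load  L0  bus=[-]  L0: P0=S P1=O  mem[L0]=91
19. P1: store L0 := 70  bus=[BusUpgr]  L0: P0=I P1=M  mem[L0]=91
20. P0: store L0 := 71  bus=[BusRdX,Flush]  L0: P0=M P1=I  mem[L0]=70
21. P0: store L0 := 74  bus=[-]  L0: P0=M P1=I  mem[L0]=70
22. P0: store L0 := 86  bus=[-]  L0: P0=M P1=I  mem[L0]=70
23. P0: load  L1  bus=[BusRd]  L1: P0=S P1=O  mem[L1]=13

bus = none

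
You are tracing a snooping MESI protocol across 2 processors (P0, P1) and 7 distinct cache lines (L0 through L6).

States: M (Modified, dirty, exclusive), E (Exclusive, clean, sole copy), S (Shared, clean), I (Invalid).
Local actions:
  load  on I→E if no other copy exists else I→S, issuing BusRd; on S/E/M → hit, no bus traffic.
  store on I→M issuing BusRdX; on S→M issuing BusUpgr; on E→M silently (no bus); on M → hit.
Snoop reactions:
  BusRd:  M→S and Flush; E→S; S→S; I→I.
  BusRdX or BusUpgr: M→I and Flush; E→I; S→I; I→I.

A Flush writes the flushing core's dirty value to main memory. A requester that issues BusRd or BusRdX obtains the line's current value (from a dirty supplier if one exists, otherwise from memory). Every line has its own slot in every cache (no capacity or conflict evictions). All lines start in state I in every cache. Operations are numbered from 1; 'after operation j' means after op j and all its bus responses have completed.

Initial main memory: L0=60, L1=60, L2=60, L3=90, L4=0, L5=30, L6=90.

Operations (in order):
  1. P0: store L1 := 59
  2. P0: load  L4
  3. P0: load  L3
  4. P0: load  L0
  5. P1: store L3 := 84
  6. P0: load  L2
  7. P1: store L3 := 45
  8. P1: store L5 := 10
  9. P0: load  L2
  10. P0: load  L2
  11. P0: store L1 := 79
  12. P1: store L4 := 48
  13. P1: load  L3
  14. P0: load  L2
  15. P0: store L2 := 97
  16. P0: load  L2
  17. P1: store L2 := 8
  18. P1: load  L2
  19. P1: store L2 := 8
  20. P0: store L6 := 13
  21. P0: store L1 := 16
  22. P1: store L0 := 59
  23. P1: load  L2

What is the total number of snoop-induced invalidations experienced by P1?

1. P0: store L1 := 59  bus=[BusRdX]  L1: P0=M P1=I  mem[L1]=60
2. P0: load  L4  bus=[BusRd]  L4: P0=E P1=I  mem[L4]=0
3. P0: load  L3  bus=[BusRd]  L3: P0=E P1=I  mem[L3]=90
4. P0: load  L0  bus=[BusRd]  L0: P0=E P1=I  mem[L0]=60
5. P1: store L3 := 84  bus=[BusRdX]  L3: P0=I P1=M  mem[L3]=90
6. P0: load  L2  bus=[BusRd]  L2: P0=E P1=I  mem[L2]=60
7. P1: store L3 := 45  bus=[-]  L3: P0=I P1=M  mem[L3]=90
8. P1: store L5 := 10  bus=[BusRdX]  L5: P0=I P1=M  mem[L5]=30
9. P0: load  L2  bus=[-]  L2: P0=E P1=I  mem[L2]=60
10. P0: load  L2  bus=[-]  L2: P0=E P1=I  mem[L2]=60
11. P0: store L1 := 79  bus=[-]  L1: P0=M P1=I  mem[L1]=60
12. P1: store L4 := 48  bus=[BusRdX]  L4: P0=I P1=M  mem[L4]=0
13. P1: load  L3  bus=[-]  L3: P0=I P1=M  mem[L3]=90
14. P0: load  L2  bus=[-]  L2: P0=E P1=I  mem[L2]=60
15. P0: store L2 := 97  bus=[-]  L2: P0=M P1=I  mem[L2]=60
16. P0: load  L2  bus=[-]  L2: P0=M P1=I  mem[L2]=60
17. P1: store L2 := 8  bus=[BusRdX,Flush]  L2: P0=I P1=M  mem[L2]=97
18. P1: load  L2  bus=[-]  L2: P0=I P1=M  mem[L2]=97
19. P1: store L2 := 8  bus=[-]  L2: P0=I P1=M  mem[L2]=97
20. P0: store L6 := 13  bus=[BusRdX]  L6: P0=M P1=I  mem[L6]=90
21. P0: store L1 := 16  bus=[-]  L1: P0=M P1=I  mem[L1]=60
22. P1: store L0 := 59  bus=[BusRdX]  L0: P0=I P1=M  mem[L0]=60
23. P1: load  L2  bus=[-]  L2: P0=I P1=M  mem[L2]=97

invalidations = 0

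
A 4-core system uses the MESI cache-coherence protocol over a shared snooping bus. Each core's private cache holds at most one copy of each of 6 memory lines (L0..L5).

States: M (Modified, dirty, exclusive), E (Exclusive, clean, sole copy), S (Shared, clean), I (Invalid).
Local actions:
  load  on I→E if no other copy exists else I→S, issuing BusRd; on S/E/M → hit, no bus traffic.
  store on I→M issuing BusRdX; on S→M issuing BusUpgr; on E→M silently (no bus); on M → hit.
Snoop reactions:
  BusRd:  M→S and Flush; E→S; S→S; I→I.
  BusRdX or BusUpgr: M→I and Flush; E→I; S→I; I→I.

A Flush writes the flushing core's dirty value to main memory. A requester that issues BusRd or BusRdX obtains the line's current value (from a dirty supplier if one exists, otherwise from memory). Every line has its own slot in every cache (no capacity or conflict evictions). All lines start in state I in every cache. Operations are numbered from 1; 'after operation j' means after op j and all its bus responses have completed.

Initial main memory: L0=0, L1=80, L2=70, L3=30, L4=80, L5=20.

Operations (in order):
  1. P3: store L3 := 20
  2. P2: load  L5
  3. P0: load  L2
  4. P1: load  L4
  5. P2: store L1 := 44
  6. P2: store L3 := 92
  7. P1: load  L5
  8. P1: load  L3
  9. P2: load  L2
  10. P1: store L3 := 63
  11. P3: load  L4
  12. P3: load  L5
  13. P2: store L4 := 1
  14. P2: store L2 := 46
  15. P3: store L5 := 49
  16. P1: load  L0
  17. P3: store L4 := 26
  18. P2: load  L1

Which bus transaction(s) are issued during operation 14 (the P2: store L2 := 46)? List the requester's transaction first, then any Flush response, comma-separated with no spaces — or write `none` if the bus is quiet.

bus = BusUpgr

[1] P3: store L3 := 20 | P0:I, P1:I, P2:I, P3:M(20) | bus: BusRdX
[2] P2: load  L5 | P0:I, P1:I, P2:E(20), P3:I | bus: BusRd
[3] P0: load  L2 | P0:E(70), P1:I, P2:I, P3:I | bus: BusRd
[4] P1: load  L4 | P0:I, P1:E(80), P2:I, P3:I | bus: BusRd
[5] P2: store L1 := 44 | P0:I, P1:I, P2:M(44), P3:I | bus: BusRdX
[6] P2: store L3 := 92 | P0:I, P1:I, P2:M(92), P3:I | bus: BusRdX,Flush
[7] P1: load  L5 | P0:I, P1:S(20), P2:S(20), P3:I | bus: BusRd
[8] P1: load  L3 | P0:I, P1:S(92), P2:S(92), P3:I | bus: BusRd,Flush
[9] P2: load  L2 | P0:S(70), P1:I, P2:S(70), P3:I | bus: BusRd
[10] P1: store L3 := 63 | P0:I, P1:M(63), P2:I, P3:I | bus: BusUpgr
[11] P3: load  L4 | P0:I, P1:S(80), P2:I, P3:S(80) | bus: BusRd
[12] P3: load  L5 | P0:I, P1:S(20), P2:S(20), P3:S(20) | bus: BusRd
[13] P2: store L4 := 1 | P0:I, P1:I, P2:M(1), P3:I | bus: BusRdX
[14] P2: store L2 := 46 | P0:I, P1:I, P2:M(46), P3:I | bus: BusUpgr
[15] P3: store L5 := 49 | P0:I, P1:I, P2:I, P3:M(49) | bus: BusUpgr
[16] P1: load  L0 | P0:I, P1:E(0), P2:I, P3:I | bus: BusRd
[17] P3: store L4 := 26 | P0:I, P1:I, P2:I, P3:M(26) | bus: BusRdX,Flush
[18] P2: load  L1 | P0:I, P1:I, P2:M(44), P3:I | bus: none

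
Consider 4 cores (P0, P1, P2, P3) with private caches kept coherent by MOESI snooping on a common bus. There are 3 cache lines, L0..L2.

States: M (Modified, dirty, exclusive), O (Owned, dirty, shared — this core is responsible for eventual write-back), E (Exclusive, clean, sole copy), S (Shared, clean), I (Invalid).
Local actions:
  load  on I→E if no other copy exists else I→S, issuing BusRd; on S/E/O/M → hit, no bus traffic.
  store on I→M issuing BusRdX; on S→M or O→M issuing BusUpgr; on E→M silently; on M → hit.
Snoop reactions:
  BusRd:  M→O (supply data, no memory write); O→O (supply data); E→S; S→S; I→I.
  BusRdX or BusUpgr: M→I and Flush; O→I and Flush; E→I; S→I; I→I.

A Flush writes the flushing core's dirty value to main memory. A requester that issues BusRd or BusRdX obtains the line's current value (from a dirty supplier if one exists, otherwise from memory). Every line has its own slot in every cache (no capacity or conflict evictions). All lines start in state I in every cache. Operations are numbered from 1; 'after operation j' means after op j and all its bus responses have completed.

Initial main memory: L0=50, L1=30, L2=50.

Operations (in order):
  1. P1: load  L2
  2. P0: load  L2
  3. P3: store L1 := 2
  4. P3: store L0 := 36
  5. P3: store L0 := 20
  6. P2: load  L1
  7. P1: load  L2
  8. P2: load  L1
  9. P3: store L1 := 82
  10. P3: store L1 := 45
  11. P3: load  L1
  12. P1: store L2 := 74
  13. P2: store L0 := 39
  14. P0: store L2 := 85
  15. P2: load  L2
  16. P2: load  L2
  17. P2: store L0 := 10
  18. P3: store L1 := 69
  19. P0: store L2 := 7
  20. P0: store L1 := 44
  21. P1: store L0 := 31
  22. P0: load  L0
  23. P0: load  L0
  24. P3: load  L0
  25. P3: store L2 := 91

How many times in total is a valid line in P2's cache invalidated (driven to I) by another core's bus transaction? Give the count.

[1] P1: load  L2 | P0:I, P1:E(50), P2:I, P3:I | bus: BusRd
[2] P0: load  L2 | P0:S(50), P1:S(50), P2:I, P3:I | bus: BusRd
[3] P3: store L1 := 2 | P0:I, P1:I, P2:I, P3:M(2) | bus: BusRdX
[4] P3: store L0 := 36 | P0:I, P1:I, P2:I, P3:M(36) | bus: BusRdX
[5] P3: store L0 := 20 | P0:I, P1:I, P2:I, P3:M(20) | bus: none
[6] P2: load  L1 | P0:I, P1:I, P2:S(2), P3:O(2) | bus: BusRd
[7] P1: load  L2 | P0:S(50), P1:S(50), P2:I, P3:I | bus: none
[8] P2: load  L1 | P0:I, P1:I, P2:S(2), P3:O(2) | bus: none
[9] P3: store L1 := 82 | P0:I, P1:I, P2:I, P3:M(82) | bus: BusUpgr
[10] P3: store L1 := 45 | P0:I, P1:I, P2:I, P3:M(45) | bus: none
[11] P3: load  L1 | P0:I, P1:I, P2:I, P3:M(45) | bus: none
[12] P1: store L2 := 74 | P0:I, P1:M(74), P2:I, P3:I | bus: BusUpgr
[13] P2: store L0 := 39 | P0:I, P1:I, P2:M(39), P3:I | bus: BusRdX,Flush
[14] P0: store L2 := 85 | P0:M(85), P1:I, P2:I, P3:I | bus: BusRdX,Flush
[15] P2: load  L2 | P0:O(85), P1:I, P2:S(85), P3:I | bus: BusRd
[16] P2: load  L2 | P0:O(85), P1:I, P2:S(85), P3:I | bus: none
[17] P2: store L0 := 10 | P0:I, P1:I, P2:M(10), P3:I | bus: none
[18] P3: store L1 := 69 | P0:I, P1:I, P2:I, P3:M(69) | bus: none
[19] P0: store L2 := 7 | P0:M(7), P1:I, P2:I, P3:I | bus: BusUpgr
[20] P0: store L1 := 44 | P0:M(44), P1:I, P2:I, P3:I | bus: BusRdX,Flush
[21] P1: store L0 := 31 | P0:I, P1:M(31), P2:I, P3:I | bus: BusRdX,Flush
[22] P0: load  L0 | P0:S(31), P1:O(31), P2:I, P3:I | bus: BusRd
[23] P0: load  L0 | P0:S(31), P1:O(31), P2:I, P3:I | bus: none
[24] P3: load  L0 | P0:S(31), P1:O(31), P2:I, P3:S(31) | bus: BusRd
[25] P3: store L2 := 91 | P0:I, P1:I, P2:I, P3:M(91) | bus: BusRdX,Flush

invalidations = 3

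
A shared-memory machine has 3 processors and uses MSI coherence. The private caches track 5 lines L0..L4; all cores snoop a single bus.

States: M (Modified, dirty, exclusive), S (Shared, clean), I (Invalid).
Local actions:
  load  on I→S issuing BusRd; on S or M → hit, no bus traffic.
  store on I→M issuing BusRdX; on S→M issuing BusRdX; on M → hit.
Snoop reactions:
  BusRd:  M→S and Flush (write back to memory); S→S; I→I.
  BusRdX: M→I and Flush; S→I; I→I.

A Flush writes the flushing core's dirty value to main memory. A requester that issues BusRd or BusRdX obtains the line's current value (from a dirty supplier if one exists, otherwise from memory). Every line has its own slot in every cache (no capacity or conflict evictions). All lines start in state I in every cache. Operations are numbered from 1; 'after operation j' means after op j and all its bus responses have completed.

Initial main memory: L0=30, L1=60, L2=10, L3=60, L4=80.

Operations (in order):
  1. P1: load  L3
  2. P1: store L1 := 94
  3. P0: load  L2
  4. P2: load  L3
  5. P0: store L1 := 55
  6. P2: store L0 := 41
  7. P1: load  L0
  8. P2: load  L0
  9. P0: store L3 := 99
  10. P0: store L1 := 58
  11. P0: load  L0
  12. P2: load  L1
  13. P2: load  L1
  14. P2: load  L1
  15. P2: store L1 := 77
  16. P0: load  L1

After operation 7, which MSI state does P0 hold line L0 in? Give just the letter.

[1] P1: load  L3 | P0:I, P1:S(60), P2:I | bus: BusRd
[2] P1: store L1 := 94 | P0:I, P1:M(94), P2:I | bus: BusRdX
[3] P0: load  L2 | P0:S(10), P1:I, P2:I | bus: BusRd
[4] P2: load  L3 | P0:I, P1:S(60), P2:S(60) | bus: BusRd
[5] P0: store L1 := 55 | P0:M(55), P1:I, P2:I | bus: BusRdX,Flush
[6] P2: store L0 := 41 | P0:I, P1:I, P2:M(41) | bus: BusRdX
[7] P1: load  L0 | P0:I, P1:S(41), P2:S(41) | bus: BusRd,Flush
[8] P2: load  L0 | P0:I, P1:S(41), P2:S(41) | bus: none
[9] P0: store L3 := 99 | P0:M(99), P1:I, P2:I | bus: BusRdX
[10] P0: store L1 := 58 | P0:M(58), P1:I, P2:I | bus: none
[11] P0: load  L0 | P0:S(41), P1:S(41), P2:S(41) | bus: BusRd
[12] P2: load  L1 | P0:S(58), P1:I, P2:S(58) | bus: BusRd,Flush
[13] P2: load  L1 | P0:S(58), P1:I, P2:S(58) | bus: none
[14] P2: load  L1 | P0:S(58), P1:I, P2:S(58) | bus: none
[15] P2: store L1 := 77 | P0:I, P1:I, P2:M(77) | bus: BusRdX
[16] P0: load  L1 | P0:S(77), P1:I, P2:S(77) | bus: BusRd,Flush

state = I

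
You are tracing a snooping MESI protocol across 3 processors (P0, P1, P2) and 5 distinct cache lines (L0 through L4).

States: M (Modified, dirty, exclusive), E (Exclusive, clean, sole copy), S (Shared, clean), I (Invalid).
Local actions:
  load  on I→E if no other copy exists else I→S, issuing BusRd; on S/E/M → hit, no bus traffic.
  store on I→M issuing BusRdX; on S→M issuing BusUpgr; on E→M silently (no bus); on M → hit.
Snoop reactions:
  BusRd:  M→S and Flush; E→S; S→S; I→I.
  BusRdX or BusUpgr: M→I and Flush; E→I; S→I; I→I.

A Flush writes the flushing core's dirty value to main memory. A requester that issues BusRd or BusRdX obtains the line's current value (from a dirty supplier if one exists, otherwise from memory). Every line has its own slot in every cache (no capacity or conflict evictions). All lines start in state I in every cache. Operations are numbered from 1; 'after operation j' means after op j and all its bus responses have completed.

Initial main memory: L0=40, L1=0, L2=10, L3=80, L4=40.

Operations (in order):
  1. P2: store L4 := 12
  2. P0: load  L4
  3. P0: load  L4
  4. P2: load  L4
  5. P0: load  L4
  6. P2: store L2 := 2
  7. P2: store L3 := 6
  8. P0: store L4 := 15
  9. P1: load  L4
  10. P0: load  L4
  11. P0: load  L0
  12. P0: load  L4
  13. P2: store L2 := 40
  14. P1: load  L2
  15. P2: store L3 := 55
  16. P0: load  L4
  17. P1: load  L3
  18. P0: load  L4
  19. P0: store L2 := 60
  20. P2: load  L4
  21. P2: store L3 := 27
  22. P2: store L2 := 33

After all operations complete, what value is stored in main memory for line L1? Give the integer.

memory[L1] = 0

step 1: P2: store L4 := 12  ⟶  IIM  (L4)  txn=BusRdX  M[L4]=40
step 2: P0: load  L4  ⟶  SIS  (L4)  txn=BusRd+Flush  M[L4]=12
step 3: P0: load  L4  ⟶  SIS  (L4)  txn=∅  M[L4]=12
step 4: P2: load  L4  ⟶  SIS  (L4)  txn=∅  M[L4]=12
step 5: P0: load  L4  ⟶  SIS  (L4)  txn=∅  M[L4]=12
step 6: P2: store L2 := 2  ⟶  IIM  (L2)  txn=BusRdX  M[L2]=10
step 7: P2: store L3 := 6  ⟶  IIM  (L3)  txn=BusRdX  M[L3]=80
step 8: P0: store L4 := 15  ⟶  MII  (L4)  txn=BusUpgr  M[L4]=12
step 9: P1: load  L4  ⟶  SSI  (L4)  txn=BusRd+Flush  M[L4]=15
step 10: P0: load  L4  ⟶  SSI  (L4)  txn=∅  M[L4]=15
step 11: P0: load  L0  ⟶  EII  (L0)  txn=BusRd  M[L0]=40
step 12: P0: load  L4  ⟶  SSI  (L4)  txn=∅  M[L4]=15
step 13: P2: store L2 := 40  ⟶  IIM  (L2)  txn=∅  M[L2]=10
step 14: P1: load  L2  ⟶  ISS  (L2)  txn=BusRd+Flush  M[L2]=40
step 15: P2: store L3 := 55  ⟶  IIM  (L3)  txn=∅  M[L3]=80
step 16: P0: load  L4  ⟶  SSI  (L4)  txn=∅  M[L4]=15
step 17: P1: load  L3  ⟶  ISS  (L3)  txn=BusRd+Flush  M[L3]=55
step 18: P0: load  L4  ⟶  SSI  (L4)  txn=∅  M[L4]=15
step 19: P0: store L2 := 60  ⟶  MII  (L2)  txn=BusRdX  M[L2]=40
step 20: P2: load  L4  ⟶  SSS  (L4)  txn=BusRd  M[L4]=15
step 21: P2: store L3 := 27  ⟶  IIM  (L3)  txn=BusUpgr  M[L3]=55
step 22: P2: store L2 := 33  ⟶  IIM  (L2)  txn=BusRdX+Flush  M[L2]=60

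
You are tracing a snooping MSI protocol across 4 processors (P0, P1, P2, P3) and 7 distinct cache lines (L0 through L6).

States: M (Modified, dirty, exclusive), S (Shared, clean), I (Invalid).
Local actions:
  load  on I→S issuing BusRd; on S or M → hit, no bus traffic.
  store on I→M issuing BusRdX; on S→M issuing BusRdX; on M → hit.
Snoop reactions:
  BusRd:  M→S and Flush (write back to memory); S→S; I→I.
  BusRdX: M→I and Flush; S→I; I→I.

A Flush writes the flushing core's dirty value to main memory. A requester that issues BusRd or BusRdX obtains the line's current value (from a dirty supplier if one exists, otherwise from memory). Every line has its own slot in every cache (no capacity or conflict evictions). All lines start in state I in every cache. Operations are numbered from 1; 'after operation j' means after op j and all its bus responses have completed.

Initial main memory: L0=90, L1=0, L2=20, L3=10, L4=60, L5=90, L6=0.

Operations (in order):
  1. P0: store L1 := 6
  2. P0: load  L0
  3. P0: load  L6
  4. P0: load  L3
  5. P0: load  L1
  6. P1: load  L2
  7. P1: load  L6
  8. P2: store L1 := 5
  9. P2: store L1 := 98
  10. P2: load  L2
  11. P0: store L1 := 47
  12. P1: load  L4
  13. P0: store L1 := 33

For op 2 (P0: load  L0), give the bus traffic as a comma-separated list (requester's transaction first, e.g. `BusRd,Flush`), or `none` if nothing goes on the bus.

bus = BusRd

[1] P0: store L1 := 6 | P0:M(6), P1:I, P2:I, P3:I | bus: BusRdX
[2] P0: load  L0 | P0:S(90), P1:I, P2:I, P3:I | bus: BusRd
[3] P0: load  L6 | P0:S(0), P1:I, P2:I, P3:I | bus: BusRd
[4] P0: load  L3 | P0:S(10), P1:I, P2:I, P3:I | bus: BusRd
[5] P0: load  L1 | P0:M(6), P1:I, P2:I, P3:I | bus: none
[6] P1: load  L2 | P0:I, P1:S(20), P2:I, P3:I | bus: BusRd
[7] P1: load  L6 | P0:S(0), P1:S(0), P2:I, P3:I | bus: BusRd
[8] P2: store L1 := 5 | P0:I, P1:I, P2:M(5), P3:I | bus: BusRdX,Flush
[9] P2: store L1 := 98 | P0:I, P1:I, P2:M(98), P3:I | bus: none
[10] P2: load  L2 | P0:I, P1:S(20), P2:S(20), P3:I | bus: BusRd
[11] P0: store L1 := 47 | P0:M(47), P1:I, P2:I, P3:I | bus: BusRdX,Flush
[12] P1: load  L4 | P0:I, P1:S(60), P2:I, P3:I | bus: BusRd
[13] P0: store L1 := 33 | P0:M(33), P1:I, P2:I, P3:I | bus: none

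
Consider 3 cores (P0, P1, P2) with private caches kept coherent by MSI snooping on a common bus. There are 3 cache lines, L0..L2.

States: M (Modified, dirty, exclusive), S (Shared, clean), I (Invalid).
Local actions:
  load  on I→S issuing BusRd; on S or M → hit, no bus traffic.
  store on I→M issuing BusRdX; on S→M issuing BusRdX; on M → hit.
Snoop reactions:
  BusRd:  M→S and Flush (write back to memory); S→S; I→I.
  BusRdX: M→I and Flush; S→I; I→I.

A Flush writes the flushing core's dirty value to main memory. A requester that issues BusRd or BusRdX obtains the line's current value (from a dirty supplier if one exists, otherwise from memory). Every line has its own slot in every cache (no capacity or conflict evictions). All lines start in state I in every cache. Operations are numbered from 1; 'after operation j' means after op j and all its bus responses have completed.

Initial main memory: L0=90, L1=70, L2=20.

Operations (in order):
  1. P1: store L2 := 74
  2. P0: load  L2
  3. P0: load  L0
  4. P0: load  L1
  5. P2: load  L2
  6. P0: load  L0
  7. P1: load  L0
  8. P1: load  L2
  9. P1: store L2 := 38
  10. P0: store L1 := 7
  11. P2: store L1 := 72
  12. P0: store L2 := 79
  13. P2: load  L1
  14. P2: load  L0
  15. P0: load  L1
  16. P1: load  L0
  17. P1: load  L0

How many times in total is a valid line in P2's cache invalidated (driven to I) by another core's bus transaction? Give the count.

invalidations = 1

[1] P1: store L2 := 74 | P0:I, P1:M(74), P2:I | bus: BusRdX
[2] P0: load  L2 | P0:S(74), P1:S(74), P2:I | bus: BusRd,Flush
[3] P0: load  L0 | P0:S(90), P1:I, P2:I | bus: BusRd
[4] P0: load  L1 | P0:S(70), P1:I, P2:I | bus: BusRd
[5] P2: load  L2 | P0:S(74), P1:S(74), P2:S(74) | bus: BusRd
[6] P0: load  L0 | P0:S(90), P1:I, P2:I | bus: none
[7] P1: load  L0 | P0:S(90), P1:S(90), P2:I | bus: BusRd
[8] P1: load  L2 | P0:S(74), P1:S(74), P2:S(74) | bus: none
[9] P1: store L2 := 38 | P0:I, P1:M(38), P2:I | bus: BusRdX
[10] P0: store L1 := 7 | P0:M(7), P1:I, P2:I | bus: BusRdX
[11] P2: store L1 := 72 | P0:I, P1:I, P2:M(72) | bus: BusRdX,Flush
[12] P0: store L2 := 79 | P0:M(79), P1:I, P2:I | bus: BusRdX,Flush
[13] P2: load  L1 | P0:I, P1:I, P2:M(72) | bus: none
[14] P2: load  L0 | P0:S(90), P1:S(90), P2:S(90) | bus: BusRd
[15] P0: load  L1 | P0:S(72), P1:I, P2:S(72) | bus: BusRd,Flush
[16] P1: load  L0 | P0:S(90), P1:S(90), P2:S(90) | bus: none
[17] P1: load  L0 | P0:S(90), P1:S(90), P2:S(90) | bus: none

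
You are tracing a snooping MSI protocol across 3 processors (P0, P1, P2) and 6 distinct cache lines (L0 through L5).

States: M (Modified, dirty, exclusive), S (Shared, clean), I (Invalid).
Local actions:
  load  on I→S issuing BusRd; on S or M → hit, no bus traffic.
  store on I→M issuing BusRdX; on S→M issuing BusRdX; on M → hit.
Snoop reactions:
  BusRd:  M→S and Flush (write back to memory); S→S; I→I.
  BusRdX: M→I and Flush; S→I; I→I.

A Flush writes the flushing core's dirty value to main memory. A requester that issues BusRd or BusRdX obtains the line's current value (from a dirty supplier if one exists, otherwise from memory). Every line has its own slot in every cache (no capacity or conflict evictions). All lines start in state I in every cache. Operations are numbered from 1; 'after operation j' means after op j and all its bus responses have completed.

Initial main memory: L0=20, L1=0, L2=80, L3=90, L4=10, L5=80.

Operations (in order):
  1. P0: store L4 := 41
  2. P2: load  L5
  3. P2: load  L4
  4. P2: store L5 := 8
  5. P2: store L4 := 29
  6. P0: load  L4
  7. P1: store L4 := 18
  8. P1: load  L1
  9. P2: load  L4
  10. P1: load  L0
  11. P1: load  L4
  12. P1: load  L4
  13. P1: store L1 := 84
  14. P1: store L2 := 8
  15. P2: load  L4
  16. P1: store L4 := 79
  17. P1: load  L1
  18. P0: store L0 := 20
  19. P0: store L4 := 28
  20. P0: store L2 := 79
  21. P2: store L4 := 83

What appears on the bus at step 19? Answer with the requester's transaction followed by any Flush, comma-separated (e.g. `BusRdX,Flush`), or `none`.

[1] P0: store L4 := 41 | P0:M(41), P1:I, P2:I | bus: BusRdX
[2] P2: load  L5 | P0:I, P1:I, P2:S(80) | bus: BusRd
[3] P2: load  L4 | P0:S(41), P1:I, P2:S(41) | bus: BusRd,Flush
[4] P2: store L5 := 8 | P0:I, P1:I, P2:M(8) | bus: BusRdX
[5] P2: store L4 := 29 | P0:I, P1:I, P2:M(29) | bus: BusRdX
[6] P0: load  L4 | P0:S(29), P1:I, P2:S(29) | bus: BusRd,Flush
[7] P1: store L4 := 18 | P0:I, P1:M(18), P2:I | bus: BusRdX
[8] P1: load  L1 | P0:I, P1:S(0), P2:I | bus: BusRd
[9] P2: load  L4 | P0:I, P1:S(18), P2:S(18) | bus: BusRd,Flush
[10] P1: load  L0 | P0:I, P1:S(20), P2:I | bus: BusRd
[11] P1: load  L4 | P0:I, P1:S(18), P2:S(18) | bus: none
[12] P1: load  L4 | P0:I, P1:S(18), P2:S(18) | bus: none
[13] P1: store L1 := 84 | P0:I, P1:M(84), P2:I | bus: BusRdX
[14] P1: store L2 := 8 | P0:I, P1:M(8), P2:I | bus: BusRdX
[15] P2: load  L4 | P0:I, P1:S(18), P2:S(18) | bus: none
[16] P1: store L4 := 79 | P0:I, P1:M(79), P2:I | bus: BusRdX
[17] P1: load  L1 | P0:I, P1:M(84), P2:I | bus: none
[18] P0: store L0 := 20 | P0:M(20), P1:I, P2:I | bus: BusRdX
[19] P0: store L4 := 28 | P0:M(28), P1:I, P2:I | bus: BusRdX,Flush
[20] P0: store L2 := 79 | P0:M(79), P1:I, P2:I | bus: BusRdX,Flush
[21] P2: store L4 := 83 | P0:I, P1:I, P2:M(83) | bus: BusRdX,Flush

bus = BusRdX,Flush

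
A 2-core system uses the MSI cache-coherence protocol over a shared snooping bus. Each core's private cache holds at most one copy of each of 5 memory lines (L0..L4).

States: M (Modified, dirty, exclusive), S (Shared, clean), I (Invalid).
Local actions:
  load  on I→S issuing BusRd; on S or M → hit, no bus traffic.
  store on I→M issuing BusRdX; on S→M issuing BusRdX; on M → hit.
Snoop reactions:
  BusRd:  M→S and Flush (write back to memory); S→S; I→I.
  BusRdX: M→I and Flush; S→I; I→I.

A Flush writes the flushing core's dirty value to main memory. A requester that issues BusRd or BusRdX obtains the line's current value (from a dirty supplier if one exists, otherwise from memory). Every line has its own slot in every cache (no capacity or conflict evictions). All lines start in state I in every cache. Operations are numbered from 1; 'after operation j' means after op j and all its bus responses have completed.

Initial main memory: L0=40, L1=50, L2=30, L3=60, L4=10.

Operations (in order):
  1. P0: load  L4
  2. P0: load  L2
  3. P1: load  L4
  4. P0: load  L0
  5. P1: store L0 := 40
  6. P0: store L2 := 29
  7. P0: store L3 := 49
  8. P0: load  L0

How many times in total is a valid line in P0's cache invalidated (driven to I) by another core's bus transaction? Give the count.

invalidations = 1

[1] P0: load  L4 | P0:S(10), P1:I | bus: BusRd
[2] P0: load  L2 | P0:S(30), P1:I | bus: BusRd
[3] P1: load  L4 | P0:S(10), P1:S(10) | bus: BusRd
[4] P0: load  L0 | P0:S(40), P1:I | bus: BusRd
[5] P1: store L0 := 40 | P0:I, P1:M(40) | bus: BusRdX
[6] P0: store L2 := 29 | P0:M(29), P1:I | bus: BusRdX
[7] P0: store L3 := 49 | P0:M(49), P1:I | bus: BusRdX
[8] P0: load  L0 | P0:S(40), P1:S(40) | bus: BusRd,Flush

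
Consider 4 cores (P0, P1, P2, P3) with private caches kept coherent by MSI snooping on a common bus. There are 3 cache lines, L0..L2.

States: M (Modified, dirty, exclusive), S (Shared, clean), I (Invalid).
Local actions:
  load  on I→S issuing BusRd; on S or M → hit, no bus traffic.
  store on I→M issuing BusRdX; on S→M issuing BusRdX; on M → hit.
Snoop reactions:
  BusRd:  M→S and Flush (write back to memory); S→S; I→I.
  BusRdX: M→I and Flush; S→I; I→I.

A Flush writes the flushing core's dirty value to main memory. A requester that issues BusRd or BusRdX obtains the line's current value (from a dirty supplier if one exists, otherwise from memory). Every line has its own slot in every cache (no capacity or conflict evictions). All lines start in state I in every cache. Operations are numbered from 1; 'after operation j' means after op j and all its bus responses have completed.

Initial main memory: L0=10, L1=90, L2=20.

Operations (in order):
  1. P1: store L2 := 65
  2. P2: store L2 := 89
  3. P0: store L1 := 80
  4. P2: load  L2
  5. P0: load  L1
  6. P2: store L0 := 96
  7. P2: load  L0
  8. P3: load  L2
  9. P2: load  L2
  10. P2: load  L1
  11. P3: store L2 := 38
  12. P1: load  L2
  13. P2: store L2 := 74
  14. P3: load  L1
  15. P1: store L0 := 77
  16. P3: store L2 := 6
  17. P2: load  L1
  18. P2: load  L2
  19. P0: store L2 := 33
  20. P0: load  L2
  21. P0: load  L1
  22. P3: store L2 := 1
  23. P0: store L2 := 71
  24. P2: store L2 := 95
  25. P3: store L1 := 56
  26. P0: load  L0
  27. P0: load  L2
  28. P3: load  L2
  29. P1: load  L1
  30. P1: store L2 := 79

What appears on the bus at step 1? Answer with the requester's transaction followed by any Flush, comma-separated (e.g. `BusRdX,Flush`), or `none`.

[1] P1: store L2 := 65 | P0:I, P1:M(65), P2:I, P3:I | bus: BusRdX
[2] P2: store L2 := 89 | P0:I, P1:I, P2:M(89), P3:I | bus: BusRdX,Flush
[3] P0: store L1 := 80 | P0:M(80), P1:I, P2:I, P3:I | bus: BusRdX
[4] P2: load  L2 | P0:I, P1:I, P2:M(89), P3:I | bus: none
[5] P0: load  L1 | P0:M(80), P1:I, P2:I, P3:I | bus: none
[6] P2: store L0 := 96 | P0:I, P1:I, P2:M(96), P3:I | bus: BusRdX
[7] P2: load  L0 | P0:I, P1:I, P2:M(96), P3:I | bus: none
[8] P3: load  L2 | P0:I, P1:I, P2:S(89), P3:S(89) | bus: BusRd,Flush
[9] P2: load  L2 | P0:I, P1:I, P2:S(89), P3:S(89) | bus: none
[10] P2: load  L1 | P0:S(80), P1:I, P2:S(80), P3:I | bus: BusRd,Flush
[11] P3: store L2 := 38 | P0:I, P1:I, P2:I, P3:M(38) | bus: BusRdX
[12] P1: load  L2 | P0:I, P1:S(38), P2:I, P3:S(38) | bus: BusRd,Flush
[13] P2: store L2 := 74 | P0:I, P1:I, P2:M(74), P3:I | bus: BusRdX
[14] P3: load  L1 | P0:S(80), P1:I, P2:S(80), P3:S(80) | bus: BusRd
[15] P1: store L0 := 77 | P0:I, P1:M(77), P2:I, P3:I | bus: BusRdX,Flush
[16] P3: store L2 := 6 | P0:I, P1:I, P2:I, P3:M(6) | bus: BusRdX,Flush
[17] P2: load  L1 | P0:S(80), P1:I, P2:S(80), P3:S(80) | bus: none
[18] P2: load  L2 | P0:I, P1:I, P2:S(6), P3:S(6) | bus: BusRd,Flush
[19] P0: store L2 := 33 | P0:M(33), P1:I, P2:I, P3:I | bus: BusRdX
[20] P0: load  L2 | P0:M(33), P1:I, P2:I, P3:I | bus: none
[21] P0: load  L1 | P0:S(80), P1:I, P2:S(80), P3:S(80) | bus: none
[22] P3: store L2 := 1 | P0:I, P1:I, P2:I, P3:M(1) | bus: BusRdX,Flush
[23] P0: store L2 := 71 | P0:M(71), P1:I, P2:I, P3:I | bus: BusRdX,Flush
[24] P2: store L2 := 95 | P0:I, P1:I, P2:M(95), P3:I | bus: BusRdX,Flush
[25] P3: store L1 := 56 | P0:I, P1:I, P2:I, P3:M(56) | bus: BusRdX
[26] P0: load  L0 | P0:S(77), P1:S(77), P2:I, P3:I | bus: BusRd,Flush
[27] P0: load  L2 | P0:S(95), P1:I, P2:S(95), P3:I | bus: BusRd,Flush
[28] P3: load  L2 | P0:S(95), P1:I, P2:S(95), P3:S(95) | bus: BusRd
[29] P1: load  L1 | P0:I, P1:S(56), P2:I, P3:S(56) | bus: BusRd,Flush
[30] P1: store L2 := 79 | P0:I, P1:M(79), P2:I, P3:I | bus: BusRdX

bus = BusRdX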